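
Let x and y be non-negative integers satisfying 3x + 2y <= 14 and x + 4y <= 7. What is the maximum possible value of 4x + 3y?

Relaxing integrality, the LP optimum is 18.90 at (x,y) = (4.2, 0.7), which is not an integer point.
(x,y)=(4,0) is feasible, giving 16.
(x,y)=(3,1) is feasible, giving 15.
(x,y)=(3,0) is feasible, giving 12.
The best lattice point is (4,0), giving 16.

16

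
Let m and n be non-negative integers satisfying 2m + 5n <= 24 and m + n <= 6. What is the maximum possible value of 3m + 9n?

42

(m,n)=(2,4): 2·2+5·4=24≤24, 1·2+1·4=6≤6, objective 42.
(m,n)=(1,4): 2·1+5·4=22≤24, 1·1+1·4=5≤6, objective 39.
(m,n)=(0,4): 2·0+5·4=20≤24, 1·0+1·4=4≤6, objective 36.
The best lattice point is (2,4), giving 42.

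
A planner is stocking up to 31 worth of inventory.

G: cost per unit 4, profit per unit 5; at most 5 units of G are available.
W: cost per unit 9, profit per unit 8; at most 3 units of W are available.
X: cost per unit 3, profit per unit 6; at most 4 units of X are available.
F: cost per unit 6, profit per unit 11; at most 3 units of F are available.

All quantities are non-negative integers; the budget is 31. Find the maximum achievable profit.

Take 4×X and 3×F: cost 30 ≤ 31, profit 4·6 + 3·11 = 57.
X has the best ratio (6/3) and is taken to its limit of 4; remaining capacity is filled optimally with the others.

57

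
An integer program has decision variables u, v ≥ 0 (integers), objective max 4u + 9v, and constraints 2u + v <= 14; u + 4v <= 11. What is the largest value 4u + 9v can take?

33

(u,v)=(6,1) is feasible, giving 33.
(u,v)=(5,1) is feasible, giving 29.
No feasible integer point exceeds 33.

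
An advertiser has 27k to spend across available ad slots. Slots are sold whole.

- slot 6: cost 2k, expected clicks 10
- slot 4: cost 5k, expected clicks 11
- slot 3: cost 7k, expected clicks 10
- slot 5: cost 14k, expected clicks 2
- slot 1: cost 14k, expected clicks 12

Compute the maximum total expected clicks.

Allowing fractional choices, the relaxed optimum would be about 42.1, but ad slots are indivisible.
slot 6 + slot 3 + slot 1: cost 2 + 7 + 14 = 23 ≤ 27, expected clicks 10 + 10 + 12 = 32.
slot 6 + slot 4 + slot 1: cost 2 + 5 + 14 = 21 ≤ 27, expected clicks 10 + 11 + 12 = 33.
slot 4 + slot 3 + slot 1: cost 5 + 7 + 14 = 26 ≤ 27, expected clicks 11 + 10 + 12 = 33.
The maximum expected clicks is 33; one optimal choice is slot 6, slot 4, and slot 1.

33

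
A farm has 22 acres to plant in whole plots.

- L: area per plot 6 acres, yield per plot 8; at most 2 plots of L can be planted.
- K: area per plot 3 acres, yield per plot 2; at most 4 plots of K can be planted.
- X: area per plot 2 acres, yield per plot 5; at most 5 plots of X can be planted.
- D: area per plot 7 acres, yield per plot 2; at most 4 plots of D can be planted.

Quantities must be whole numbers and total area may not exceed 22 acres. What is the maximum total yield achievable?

41

Take 2×L and 5×X: area 22 ≤ 22, yield 2·8 + 5·5 = 41.
X has the best ratio (5/2) and is taken to its limit of 5; remaining capacity is filled optimally with the others.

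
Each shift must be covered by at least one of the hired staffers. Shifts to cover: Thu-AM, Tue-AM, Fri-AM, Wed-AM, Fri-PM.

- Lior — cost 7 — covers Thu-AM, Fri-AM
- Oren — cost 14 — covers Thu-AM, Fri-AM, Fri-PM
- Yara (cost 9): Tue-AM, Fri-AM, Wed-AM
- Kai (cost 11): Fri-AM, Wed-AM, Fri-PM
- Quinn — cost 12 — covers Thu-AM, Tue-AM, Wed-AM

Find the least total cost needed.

This is an integer covering problem.
The greedy cost-per-new-shift heuristic would pick Yara, Lior, and Kai for 27, but a cheaper cover exists.
Choose Oren and Yara: together they cover Thu-AM, Tue-AM, Fri-AM, Wed-AM, Fri-PM — every shift.
Total cost: 14 + 9 = 23.
No cover costs less than 23.

23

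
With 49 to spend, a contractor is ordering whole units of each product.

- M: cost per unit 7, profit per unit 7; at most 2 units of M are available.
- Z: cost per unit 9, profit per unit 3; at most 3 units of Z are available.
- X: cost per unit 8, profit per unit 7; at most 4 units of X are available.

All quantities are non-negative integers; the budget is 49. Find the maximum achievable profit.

42

M has the best ratio (7/7); taking only M gives at most 2×7 = 14 (stopped by the supply cap of 2).
Mixing does better — 2×M and 4×X: cost 46 ≤ 49, profit 2·7 + 4·7 = 42.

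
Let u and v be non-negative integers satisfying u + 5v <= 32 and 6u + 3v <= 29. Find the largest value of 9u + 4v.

40

(u,v)=(4,1): 1·4+5·1=9≤32, 6·4+3·1=27≤29, objective 40.
(u,v)=(4,0): 1·4+5·0=4≤32, 6·4+3·0=24≤29, objective 36.
(u,v)=(3,2): 1·3+5·2=13≤32, 6·3+3·2=24≤29, objective 35.
No feasible integer point exceeds 40.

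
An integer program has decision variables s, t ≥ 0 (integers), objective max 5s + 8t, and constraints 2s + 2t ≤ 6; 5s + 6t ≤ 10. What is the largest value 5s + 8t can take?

(s,t)=(2,0): 2·2+2·0=4≤6, 5·2+6·0=10≤10, objective 10.
(s,t)=(0,1): 2·0+2·1=2≤6, 5·0+6·1=6≤10, objective 8.
(s,t)=(1,0): 2·1+2·0=2≤6, 5·1+6·0=5≤10, objective 5.
The best lattice point is (2,0), giving 10.

10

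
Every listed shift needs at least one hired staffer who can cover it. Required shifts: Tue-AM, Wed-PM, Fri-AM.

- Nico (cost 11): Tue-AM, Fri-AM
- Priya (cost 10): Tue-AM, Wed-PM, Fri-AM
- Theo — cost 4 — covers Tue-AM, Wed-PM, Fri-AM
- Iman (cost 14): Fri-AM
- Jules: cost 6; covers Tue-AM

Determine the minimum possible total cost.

Theo alone covers Tue-AM, Wed-PM, Fri-AM — every shift.
Total cost: 4.
No cover costs less than 4.

4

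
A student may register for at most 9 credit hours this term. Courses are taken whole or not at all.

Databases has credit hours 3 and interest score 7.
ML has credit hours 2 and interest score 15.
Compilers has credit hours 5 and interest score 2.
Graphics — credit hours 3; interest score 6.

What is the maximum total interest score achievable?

Allowing fractional choices, the relaxed optimum would be about 28.4, but courses are indivisible.
Databases + ML + Graphics: credit hours 3 + 2 + 3 = 8 ≤ 9, interest score 7 + 15 + 6 = 28.
Databases + ML: credit hours 3 + 2 = 5 ≤ 9, interest score 7 + 15 = 22.
ML + Graphics: credit hours 2 + 3 = 5 ≤ 9, interest score 15 + 6 = 21.
Best is Databases, ML, and Graphics with total interest score 28.

28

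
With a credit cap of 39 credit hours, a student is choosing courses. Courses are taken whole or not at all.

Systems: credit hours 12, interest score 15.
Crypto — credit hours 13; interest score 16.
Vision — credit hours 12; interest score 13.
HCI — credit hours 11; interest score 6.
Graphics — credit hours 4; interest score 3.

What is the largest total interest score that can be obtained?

This is a 0-1 knapsack instance.
Allowing fractional choices, the relaxed optimum would be about 45.5, but courses are indivisible.
Systems + Crypto + HCI: credit hours 12 + 13 + 11 = 36 ≤ 39, interest score 15 + 16 + 6 = 37.
Systems + Crypto + Vision: credit hours 12 + 13 + 12 = 37 ≤ 39, interest score 15 + 16 + 13 = 44.
Best is Systems, Crypto, and Vision with total interest score 44.

44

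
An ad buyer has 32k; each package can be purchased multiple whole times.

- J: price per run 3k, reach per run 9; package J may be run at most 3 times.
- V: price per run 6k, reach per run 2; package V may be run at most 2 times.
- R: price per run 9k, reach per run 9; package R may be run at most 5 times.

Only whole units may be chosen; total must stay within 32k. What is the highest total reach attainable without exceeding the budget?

45

This is a bounded integer knapsack.
Take 3×J and 2×R: price 27 ≤ 32, reach 3·9 + 2·9 = 45.
J has the best ratio (9/3) and is taken to its limit of 3; remaining capacity is filled optimally with the others.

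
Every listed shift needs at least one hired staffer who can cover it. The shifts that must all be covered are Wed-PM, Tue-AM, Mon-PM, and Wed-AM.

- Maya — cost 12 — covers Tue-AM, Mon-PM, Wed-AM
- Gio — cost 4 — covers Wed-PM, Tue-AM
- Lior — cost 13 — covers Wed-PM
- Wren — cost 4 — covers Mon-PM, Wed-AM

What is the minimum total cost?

8

Choose Gio and Wren: together they cover Wed-PM, Tue-AM, Mon-PM, Wed-AM — every shift.
Total cost: 4 + 4 = 8.
No cover costs less than 8.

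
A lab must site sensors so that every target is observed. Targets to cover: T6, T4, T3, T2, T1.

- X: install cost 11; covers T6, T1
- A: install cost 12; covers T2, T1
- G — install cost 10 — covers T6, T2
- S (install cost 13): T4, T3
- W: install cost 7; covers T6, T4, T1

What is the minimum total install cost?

30

This is a weighted set-cover instance.
Choose G, S, and W: together they cover T6, T4, T3, T2, T1 — every target.
Total install cost: 10 + 13 + 7 = 30.
No cover costs less than 30.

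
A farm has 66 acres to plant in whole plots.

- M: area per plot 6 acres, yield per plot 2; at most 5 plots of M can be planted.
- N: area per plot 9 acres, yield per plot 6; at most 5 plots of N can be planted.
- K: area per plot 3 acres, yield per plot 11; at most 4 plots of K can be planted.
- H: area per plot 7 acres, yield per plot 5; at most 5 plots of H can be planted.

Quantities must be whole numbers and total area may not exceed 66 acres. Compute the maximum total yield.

81

2×N, 4×K, and 5×H: area 65 ≤ 66, yield 2·6 + 4·11 + 5·5 = 81.
5×N, 4×K, and 1×H: area 64 ≤ 66, yield 5·6 + 4·11 + 1·5 = 79.
Best is 81.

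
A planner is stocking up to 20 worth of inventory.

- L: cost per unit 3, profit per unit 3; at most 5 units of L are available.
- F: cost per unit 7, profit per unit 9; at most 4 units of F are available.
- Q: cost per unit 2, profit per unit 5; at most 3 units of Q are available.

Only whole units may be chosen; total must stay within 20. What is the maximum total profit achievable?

33

Take 2×F and 3×Q: cost 20 ≤ 20, profit 2·9 + 3·5 = 33.
Q has the best ratio (5/2) and is taken to its limit of 3; remaining capacity is filled optimally with the others.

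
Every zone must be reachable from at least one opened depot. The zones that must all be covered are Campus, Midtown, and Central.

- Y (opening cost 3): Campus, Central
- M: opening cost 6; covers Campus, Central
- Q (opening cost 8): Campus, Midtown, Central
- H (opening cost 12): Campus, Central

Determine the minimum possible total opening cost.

8

Q alone covers Campus, Midtown, Central — every zone.
Total opening cost: 8.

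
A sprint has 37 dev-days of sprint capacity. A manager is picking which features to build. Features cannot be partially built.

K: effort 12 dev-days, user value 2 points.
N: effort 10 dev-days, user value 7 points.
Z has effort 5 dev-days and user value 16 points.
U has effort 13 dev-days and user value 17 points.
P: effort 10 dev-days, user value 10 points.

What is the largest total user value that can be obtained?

Allowing fractional choices, the relaxed optimum would be about 49.3, but features are indivisible.
Z + U + P: effort 5 + 13 + 10 = 28 ≤ 37, user value 16 + 17 + 10 = 43.
N + Z + U: effort 10 + 5 + 13 = 28 ≤ 37, user value 7 + 16 + 17 = 40.
K + Z + U: effort 12 + 5 + 13 = 30 ≤ 37, user value 2 + 16 + 17 = 35.
Best is Z, U, and P with total user value 43.

43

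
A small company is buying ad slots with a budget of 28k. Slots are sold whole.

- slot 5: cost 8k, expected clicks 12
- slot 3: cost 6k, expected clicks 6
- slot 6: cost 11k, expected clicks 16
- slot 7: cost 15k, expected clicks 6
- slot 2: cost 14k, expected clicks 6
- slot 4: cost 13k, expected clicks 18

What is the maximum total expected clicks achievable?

slot 5 + slot 3 + slot 4: cost 8 + 6 + 13 = 27 ≤ 28, expected clicks 12 + 6 + 18 = 36.
slot 6 + slot 4: cost 11 + 13 = 24 ≤ 28, expected clicks 16 + 18 = 34.
Best is slot 5, slot 3, and slot 4 with total expected clicks 36.

36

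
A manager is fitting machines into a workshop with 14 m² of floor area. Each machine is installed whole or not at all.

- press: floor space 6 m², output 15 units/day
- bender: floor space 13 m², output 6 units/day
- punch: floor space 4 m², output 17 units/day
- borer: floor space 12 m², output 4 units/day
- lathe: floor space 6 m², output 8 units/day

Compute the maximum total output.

32

This is an integer program with binary decision variables.
Take press and punch: floor space 6 + 4 = 10 ≤ 14, output 15 + 17 = 32.
No other feasible combination does better.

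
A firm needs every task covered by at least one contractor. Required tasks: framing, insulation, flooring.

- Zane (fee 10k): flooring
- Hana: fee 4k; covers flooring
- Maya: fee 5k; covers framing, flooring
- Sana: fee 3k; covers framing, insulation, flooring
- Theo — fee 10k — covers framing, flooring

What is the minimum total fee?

3

Sana alone covers framing, insulation, flooring — every task.
Total fee: 3.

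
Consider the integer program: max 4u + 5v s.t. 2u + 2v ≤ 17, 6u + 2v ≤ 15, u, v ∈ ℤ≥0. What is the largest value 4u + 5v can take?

35

(u,v)=(0,7) is feasible, giving 35.
(u,v)=(0,6) is feasible, giving 30.
No feasible integer point exceeds 35.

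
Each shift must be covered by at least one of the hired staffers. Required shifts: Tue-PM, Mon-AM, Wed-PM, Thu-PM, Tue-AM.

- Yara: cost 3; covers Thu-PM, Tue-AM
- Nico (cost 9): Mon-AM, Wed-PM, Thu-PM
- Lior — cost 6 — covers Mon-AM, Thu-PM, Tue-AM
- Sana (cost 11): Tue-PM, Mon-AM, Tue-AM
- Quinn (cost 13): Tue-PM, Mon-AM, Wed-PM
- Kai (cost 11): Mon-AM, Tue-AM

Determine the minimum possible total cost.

Choose Yara and Quinn: together they cover Tue-PM, Mon-AM, Wed-PM, Thu-PM, Tue-AM — every shift.
Total cost: 3 + 13 = 16.
No cover costs less than 16.

16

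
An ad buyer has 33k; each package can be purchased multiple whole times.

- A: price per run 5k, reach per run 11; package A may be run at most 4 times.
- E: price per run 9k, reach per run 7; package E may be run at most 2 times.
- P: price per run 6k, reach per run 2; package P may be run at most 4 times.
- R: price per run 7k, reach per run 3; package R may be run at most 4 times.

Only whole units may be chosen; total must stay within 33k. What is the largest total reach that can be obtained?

51

Take 4×A and 1×E: price 29 ≤ 33, reach 4·11 + 1·7 = 51.
A has the best ratio (11/5) and is taken to its limit of 4; remaining capacity is filled optimally with the others.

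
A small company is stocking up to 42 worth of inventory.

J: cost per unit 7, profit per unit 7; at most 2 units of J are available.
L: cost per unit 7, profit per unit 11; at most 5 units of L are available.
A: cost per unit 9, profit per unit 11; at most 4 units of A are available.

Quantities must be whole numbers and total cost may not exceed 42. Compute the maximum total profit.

62

This is a bounded integer knapsack.
2×J and 4×L: cost 42 ≤ 42, profit 2·7 + 4·11 = 58.
1×J and 5×L: cost 42 ≤ 42, profit 1·7 + 5·11 = 62.
Best is 62.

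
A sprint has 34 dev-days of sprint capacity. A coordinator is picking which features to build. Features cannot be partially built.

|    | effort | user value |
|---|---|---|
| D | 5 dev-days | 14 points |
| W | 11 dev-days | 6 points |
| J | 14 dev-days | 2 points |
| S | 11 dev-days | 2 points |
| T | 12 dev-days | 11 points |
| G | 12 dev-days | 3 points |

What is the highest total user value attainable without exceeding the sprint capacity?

Allowing fractional choices, the relaxed optimum would be about 32.5, but features are indivisible.
D + S + T: effort 5 + 11 + 12 = 28 ≤ 34, user value 14 + 2 + 11 = 27.
D + T + G: effort 5 + 12 + 12 = 29 ≤ 34, user value 14 + 11 + 3 = 28.
D + W + T: effort 5 + 11 + 12 = 28 ≤ 34, user value 14 + 6 + 11 = 31.
Best is D, W, and T with total user value 31.

31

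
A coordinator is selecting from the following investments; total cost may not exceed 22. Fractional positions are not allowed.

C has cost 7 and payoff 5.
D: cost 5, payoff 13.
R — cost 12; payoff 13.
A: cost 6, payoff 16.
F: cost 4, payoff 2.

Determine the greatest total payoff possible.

36

Allowing fractional choices, the relaxed optimum would be about 40.9, but investments are indivisible.
D + A + F: cost 5 + 6 + 4 = 15 ≤ 22, payoff 13 + 16 + 2 = 31.
C + D + A + F: cost 7 + 5 + 6 + 4 = 22 ≤ 22, payoff 5 + 13 + 16 + 2 = 36.
C + D + A: cost 7 + 5 + 6 = 18 ≤ 22, payoff 5 + 13 + 16 = 34.
Best is C, D, A, and F with total payoff 36.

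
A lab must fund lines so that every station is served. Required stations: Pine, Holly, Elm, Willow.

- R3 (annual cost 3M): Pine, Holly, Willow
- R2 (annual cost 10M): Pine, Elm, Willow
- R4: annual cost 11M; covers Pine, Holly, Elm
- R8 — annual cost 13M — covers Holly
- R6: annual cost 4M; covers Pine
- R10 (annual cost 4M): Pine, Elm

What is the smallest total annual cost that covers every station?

7

This is an integer covering problem.
Choose R3 and R10: together they cover Pine, Holly, Elm, Willow — every station.
Total annual cost: 3 + 4 = 7.
No cover costs less than 7.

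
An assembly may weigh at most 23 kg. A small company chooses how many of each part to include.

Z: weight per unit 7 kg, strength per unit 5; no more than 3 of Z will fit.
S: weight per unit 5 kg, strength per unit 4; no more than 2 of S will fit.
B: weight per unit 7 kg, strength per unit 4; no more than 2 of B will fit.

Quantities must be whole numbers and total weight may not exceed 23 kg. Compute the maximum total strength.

15

Take 3×Z: weight 21 ≤ 23, strength 3·5 = 15.
No other integer combination yields more.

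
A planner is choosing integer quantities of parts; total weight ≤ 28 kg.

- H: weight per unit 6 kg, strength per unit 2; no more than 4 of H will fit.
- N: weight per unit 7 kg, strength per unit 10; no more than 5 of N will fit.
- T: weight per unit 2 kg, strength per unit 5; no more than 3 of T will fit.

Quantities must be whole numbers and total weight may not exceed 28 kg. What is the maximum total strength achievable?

3×N and 3×T: weight 27 ≤ 28, strength 3·10 + 3·5 = 45.
3×N and 2×T: weight 25 ≤ 28, strength 3·10 + 2·5 = 40.
Best is 45.

45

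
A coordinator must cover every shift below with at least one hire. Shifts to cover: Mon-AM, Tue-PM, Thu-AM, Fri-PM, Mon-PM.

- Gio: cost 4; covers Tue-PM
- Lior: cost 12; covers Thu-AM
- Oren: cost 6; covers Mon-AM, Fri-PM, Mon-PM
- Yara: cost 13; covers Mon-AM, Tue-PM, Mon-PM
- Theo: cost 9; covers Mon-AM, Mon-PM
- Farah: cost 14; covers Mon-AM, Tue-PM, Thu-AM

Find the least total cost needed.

20

Choose Oren and Farah: together they cover Mon-AM, Tue-PM, Thu-AM, Fri-PM, Mon-PM — every shift.
Total cost: 6 + 14 = 20.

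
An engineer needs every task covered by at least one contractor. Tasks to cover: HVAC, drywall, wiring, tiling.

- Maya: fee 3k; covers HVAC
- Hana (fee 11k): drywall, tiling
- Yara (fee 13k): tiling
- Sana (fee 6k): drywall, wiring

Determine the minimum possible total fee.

Choose Maya, Hana, and Sana: together they cover HVAC, drywall, wiring, tiling — every task.
Total fee: 3 + 11 + 6 = 20.
No cover costs less than 20.

20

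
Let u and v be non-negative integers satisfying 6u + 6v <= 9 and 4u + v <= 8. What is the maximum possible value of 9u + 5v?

Relaxing integrality, the LP optimum is 13.50 at (u,v) = (1.5, 0), which is not an integer point.
(u,v)=(1,0): 6·1+6·0=6≤9, 4·1+1·0=4≤8, objective 9.
(u,v)=(0,1): 6·0+6·1=6≤9, 4·0+1·1=1≤8, objective 5.
Maximum is 9 at (u,v)=(1,0).

9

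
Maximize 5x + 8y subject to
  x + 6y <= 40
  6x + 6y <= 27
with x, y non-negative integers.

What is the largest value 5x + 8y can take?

The continuous relaxation peaks at (0, 4.5) with value 36.00; rounding to a feasible lattice point costs some objective.
(x,y)=(0,4): 1·0+6·4=24≤40, 6·0+6·4=24≤27, objective 32.
(x,y)=(1,3): 1·1+6·3=19≤40, 6·1+6·3=24≤27, objective 29.
Maximum is 32 at (x,y)=(0,4).

32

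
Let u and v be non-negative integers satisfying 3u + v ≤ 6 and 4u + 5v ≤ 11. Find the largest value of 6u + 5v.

12

The continuous relaxation peaks at (1.73, 0.818) with value 14.45; rounding to a feasible lattice point costs some objective.
(u,v)=(2,0): 3·2+1·0=6≤6, 4·2+5·0=8≤11, objective 12.
(u,v)=(1,1): 3·1+1·1=4≤6, 4·1+5·1=9≤11, objective 11.
(u,v)=(1,0): 3·1+1·0=3≤6, 4·1+5·0=4≤11, objective 6.
The best lattice point is (2,0), giving 12.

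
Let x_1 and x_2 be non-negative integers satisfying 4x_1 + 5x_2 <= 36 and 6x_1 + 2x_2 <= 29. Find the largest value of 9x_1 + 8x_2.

59

(x_1,x_2)=(3,4): 4·3+5·4=32≤36, 6·3+2·4=26≤29, objective 59.
(x_1,x_2)=(2,5): 4·2+5·5=33≤36, 6·2+2·5=22≤29, objective 58.
(x_1,x_2)=(3,3): 4·3+5·3=27≤36, 6·3+2·3=24≤29, objective 51.
Maximum is 59 at (x_1,x_2)=(3,4).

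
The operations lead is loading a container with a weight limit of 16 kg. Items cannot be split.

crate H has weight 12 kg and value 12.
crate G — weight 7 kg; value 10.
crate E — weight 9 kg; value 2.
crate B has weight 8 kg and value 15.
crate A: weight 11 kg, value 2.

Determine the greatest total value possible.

25

Allowing fractional choices, the relaxed optimum would be about 26.0, but items are indivisible.
crate G + crate B: weight 7 + 8 = 15 ≤ 16, value 10 + 15 = 25.
crate B: weight 8 ≤ 16, value 15.
crate H: weight 12 ≤ 16, value 12.
Best is crate G and crate B with total value 25.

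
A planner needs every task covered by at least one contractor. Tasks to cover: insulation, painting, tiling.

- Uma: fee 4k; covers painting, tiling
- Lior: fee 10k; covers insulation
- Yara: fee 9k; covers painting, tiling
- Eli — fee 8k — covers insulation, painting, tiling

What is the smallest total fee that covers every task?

This is an integer covering problem.
The greedy cost-per-new-task heuristic would pick Uma and Eli for 12, but a cheaper cover exists.
Eli alone covers insulation, painting, tiling — every task.
Total fee: 8.
No cover costs less than 8.

8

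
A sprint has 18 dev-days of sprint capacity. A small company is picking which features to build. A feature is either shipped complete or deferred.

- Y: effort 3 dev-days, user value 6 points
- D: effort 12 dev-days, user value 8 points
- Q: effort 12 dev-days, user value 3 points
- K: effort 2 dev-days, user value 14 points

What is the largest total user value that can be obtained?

28

Allowing fractional choices, the relaxed optimum would be about 28.2, but features are indivisible.
D + K: effort 12 + 2 = 14 ≤ 18, user value 8 + 14 = 22.
Y + Q + K: effort 3 + 12 + 2 = 17 ≤ 18, user value 6 + 3 + 14 = 23.
Y + D + K: effort 3 + 12 + 2 = 17 ≤ 18, user value 6 + 8 + 14 = 28.
Best is Y, D, and K with total user value 28.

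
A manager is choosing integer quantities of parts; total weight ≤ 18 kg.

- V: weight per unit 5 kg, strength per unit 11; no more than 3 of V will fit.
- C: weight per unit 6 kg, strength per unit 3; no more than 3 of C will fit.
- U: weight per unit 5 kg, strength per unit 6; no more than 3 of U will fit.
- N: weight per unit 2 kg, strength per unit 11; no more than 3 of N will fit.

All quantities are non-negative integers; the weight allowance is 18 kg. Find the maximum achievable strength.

55

Take 2×V and 3×N: weight 16 ≤ 18, strength 2·11 + 3·11 = 55.
N has the best ratio (11/2) and is taken to its limit of 3; remaining capacity is filled optimally with the others.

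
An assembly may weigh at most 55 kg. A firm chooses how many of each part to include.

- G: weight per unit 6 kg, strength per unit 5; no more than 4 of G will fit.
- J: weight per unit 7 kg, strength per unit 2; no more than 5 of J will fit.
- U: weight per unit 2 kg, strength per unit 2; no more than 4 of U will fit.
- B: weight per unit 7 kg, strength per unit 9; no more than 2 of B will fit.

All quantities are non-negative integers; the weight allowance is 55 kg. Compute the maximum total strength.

48

Take 4×G, 1×J, 4×U, and 2×B: weight 53 ≤ 55, strength 4·5 + 1·2 + 4·2 + 2·9 = 48.
B has the best ratio (9/7) and is taken to its limit of 2; remaining capacity is filled optimally with the others.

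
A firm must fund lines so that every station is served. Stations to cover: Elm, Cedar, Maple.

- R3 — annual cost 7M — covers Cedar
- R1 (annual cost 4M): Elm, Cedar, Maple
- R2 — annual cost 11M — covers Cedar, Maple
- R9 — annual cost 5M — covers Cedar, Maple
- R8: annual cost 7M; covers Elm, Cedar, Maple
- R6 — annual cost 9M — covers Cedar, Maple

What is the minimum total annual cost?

R1 alone covers Elm, Cedar, Maple — every station.
Total annual cost: 4.

4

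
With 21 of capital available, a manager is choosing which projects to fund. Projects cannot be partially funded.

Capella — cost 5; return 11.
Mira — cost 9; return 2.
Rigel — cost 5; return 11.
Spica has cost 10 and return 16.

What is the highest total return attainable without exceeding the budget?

This is an integer program with binary decision variables.
Capella + Rigel + Spica: cost 5 + 5 + 10 = 20 ≤ 21, return 11 + 11 + 16 = 38.
Rigel + Spica: cost 5 + 10 = 15 ≤ 21, return 11 + 16 = 27.
Capella + Spica: cost 5 + 10 = 15 ≤ 21, return 11 + 16 = 27.
Best is Capella, Rigel, and Spica with total return 38.

38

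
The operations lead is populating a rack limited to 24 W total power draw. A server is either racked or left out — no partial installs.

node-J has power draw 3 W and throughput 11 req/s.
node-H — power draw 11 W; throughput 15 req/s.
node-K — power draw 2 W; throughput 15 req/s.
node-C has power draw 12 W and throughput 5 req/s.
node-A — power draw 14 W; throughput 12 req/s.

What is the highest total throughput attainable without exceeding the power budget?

node-J + node-H + node-K: power draw 3 + 11 + 2 = 16 ≤ 24, throughput 11 + 15 + 15 = 41.
node-J + node-K + node-A: power draw 3 + 2 + 14 = 19 ≤ 24, throughput 11 + 15 + 12 = 38.
Best is node-J, node-H, and node-K with total throughput 41.

41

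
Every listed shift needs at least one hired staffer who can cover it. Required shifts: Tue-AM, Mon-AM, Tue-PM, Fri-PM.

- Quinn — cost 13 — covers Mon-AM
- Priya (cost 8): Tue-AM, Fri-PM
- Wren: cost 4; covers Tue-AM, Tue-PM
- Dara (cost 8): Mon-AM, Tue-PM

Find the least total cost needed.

The greedy cost-per-new-shift heuristic would pick Wren, Priya, and Dara for 20, but a cheaper cover exists.
Choose Priya and Dara: together they cover Tue-AM, Mon-AM, Tue-PM, Fri-PM — every shift.
Total cost: 8 + 8 = 16.
No cover costs less than 16.

16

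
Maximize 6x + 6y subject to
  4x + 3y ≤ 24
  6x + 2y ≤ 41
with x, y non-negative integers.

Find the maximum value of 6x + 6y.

48

(x,y)=(0,8): 4·0+3·8=24≤24, 6·0+2·8=16≤41, objective 48.
(x,y)=(0,7): 4·0+3·7=21≤24, 6·0+2·7=14≤41, objective 42.
No feasible integer point exceeds 48.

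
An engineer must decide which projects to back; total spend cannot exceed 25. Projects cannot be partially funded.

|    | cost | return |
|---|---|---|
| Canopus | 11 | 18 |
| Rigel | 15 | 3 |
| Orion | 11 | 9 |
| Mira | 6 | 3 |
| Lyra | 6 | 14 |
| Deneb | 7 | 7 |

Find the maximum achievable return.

Take Canopus, Lyra, and Deneb: cost 11 + 6 + 7 = 24 ≤ 25, return 18 + 14 + 7 = 39.
No other feasible combination does better.

39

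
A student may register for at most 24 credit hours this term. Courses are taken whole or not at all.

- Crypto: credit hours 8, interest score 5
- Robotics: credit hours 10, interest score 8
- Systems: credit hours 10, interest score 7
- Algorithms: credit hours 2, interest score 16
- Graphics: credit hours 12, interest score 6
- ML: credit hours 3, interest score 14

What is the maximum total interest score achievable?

43

Allowing fractional choices, the relaxed optimum would be about 44.3, but courses are indivisible.
Robotics + Algorithms + ML: credit hours 10 + 2 + 3 = 15 ≤ 24, interest score 8 + 16 + 14 = 38.
Crypto + Systems + Algorithms + ML: credit hours 8 + 10 + 2 + 3 = 23 ≤ 24, interest score 5 + 7 + 16 + 14 = 42.
Crypto + Robotics + Algorithms + ML: credit hours 8 + 10 + 2 + 3 = 23 ≤ 24, interest score 5 + 8 + 16 + 14 = 43.
Best is Crypto, Robotics, Algorithms, and ML with total interest score 43.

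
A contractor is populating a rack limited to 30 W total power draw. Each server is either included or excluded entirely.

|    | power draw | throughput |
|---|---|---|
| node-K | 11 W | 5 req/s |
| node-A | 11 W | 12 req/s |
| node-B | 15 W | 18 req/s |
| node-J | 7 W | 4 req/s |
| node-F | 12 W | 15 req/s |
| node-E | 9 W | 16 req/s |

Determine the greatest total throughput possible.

35

node-B + node-F: power draw 15 + 12 = 27 ≤ 30, throughput 18 + 15 = 33.
node-J + node-F + node-E: power draw 7 + 12 + 9 = 28 ≤ 30, throughput 4 + 15 + 16 = 35.
node-B + node-E: power draw 15 + 9 = 24 ≤ 30, throughput 18 + 16 = 34.
Best is node-J, node-F, and node-E with total throughput 35.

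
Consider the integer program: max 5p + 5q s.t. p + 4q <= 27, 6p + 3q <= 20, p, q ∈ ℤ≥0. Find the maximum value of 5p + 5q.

30

(p,q)=(0,6) is feasible, giving 30.
(p,q)=(0,5) is feasible, giving 25.
No feasible integer point exceeds 30.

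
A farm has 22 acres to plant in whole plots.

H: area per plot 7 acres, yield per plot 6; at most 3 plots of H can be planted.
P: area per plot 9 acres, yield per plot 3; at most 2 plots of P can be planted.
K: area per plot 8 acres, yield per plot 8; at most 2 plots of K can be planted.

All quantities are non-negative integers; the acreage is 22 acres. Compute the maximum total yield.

2×H and 1×K: area 22 ≤ 22, yield 2·6 + 1·8 = 20.
3×H: area 21 ≤ 22, yield 3·6 = 18.
Best is 20.

20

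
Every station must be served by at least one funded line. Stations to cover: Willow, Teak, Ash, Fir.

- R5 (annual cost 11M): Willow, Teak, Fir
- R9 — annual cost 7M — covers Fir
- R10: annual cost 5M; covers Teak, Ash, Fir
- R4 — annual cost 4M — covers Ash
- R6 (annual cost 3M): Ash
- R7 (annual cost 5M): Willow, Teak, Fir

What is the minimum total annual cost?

This is a weighted set-cover instance.
The greedy cost-per-new-station heuristic would pick R10 and R7 for 10, but a cheaper cover exists.
Choose R6 and R7: together they cover Willow, Teak, Ash, Fir — every station.
Total annual cost: 3 + 5 = 8.
No cover costs less than 8.

8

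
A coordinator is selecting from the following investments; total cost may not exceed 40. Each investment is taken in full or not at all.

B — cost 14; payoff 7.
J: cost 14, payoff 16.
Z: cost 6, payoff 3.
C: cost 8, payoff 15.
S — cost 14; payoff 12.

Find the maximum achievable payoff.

Allowing fractional choices, the relaxed optimum would be about 45.0, but investments are indivisible.
J + C + S: cost 14 + 8 + 14 = 36 ≤ 40, payoff 16 + 15 + 12 = 43.
B + J + C: cost 14 + 14 + 8 = 36 ≤ 40, payoff 7 + 16 + 15 = 38.
J + Z + C: cost 14 + 6 + 8 = 28 ≤ 40, payoff 16 + 3 + 15 = 34.
Best is J, C, and S with total payoff 43.

43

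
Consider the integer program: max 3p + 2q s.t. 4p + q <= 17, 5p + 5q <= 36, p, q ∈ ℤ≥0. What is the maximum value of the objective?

(p,q)=(3,4): 4·3+1·4=16≤17, 5·3+5·4=35≤36, objective 17.
(p,q)=(2,5): 4·2+1·5=13≤17, 5·2+5·5=35≤36, objective 16.
No feasible integer point exceeds 17.

17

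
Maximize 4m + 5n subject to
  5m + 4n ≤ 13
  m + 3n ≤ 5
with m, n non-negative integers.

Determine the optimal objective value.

9

Relaxing integrality, the LP optimum is 12.36 at (m,n) = (1.73, 1.09), which is not an integer point.
(m,n)=(1,1): 5·1+4·1=9≤13, 1·1+3·1=4≤5, objective 9.
(m,n)=(2,0): 5·2+4·0=10≤13, 1·2+3·0=2≤5, objective 8.
(m,n)=(0,1): 5·0+4·1=4≤13, 1·0+3·1=3≤5, objective 5.
(m,n)=(1,0): 5·1+4·0=5≤13, 1·1+3·0=1≤5, objective 4.
No feasible integer point exceeds 9.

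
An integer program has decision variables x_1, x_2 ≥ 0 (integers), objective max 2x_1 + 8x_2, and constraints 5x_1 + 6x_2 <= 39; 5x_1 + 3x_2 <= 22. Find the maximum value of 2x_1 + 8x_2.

48

The continuous relaxation peaks at (0, 6.5) with value 52.00; rounding to a feasible lattice point costs some objective.
(x_1,x_2)=(0,6) is feasible, giving 48.
(x_1,x_2)=(1,5) is feasible, giving 42.
(x_1,x_2)=(0,5) is feasible, giving 40.
No feasible integer point exceeds 48.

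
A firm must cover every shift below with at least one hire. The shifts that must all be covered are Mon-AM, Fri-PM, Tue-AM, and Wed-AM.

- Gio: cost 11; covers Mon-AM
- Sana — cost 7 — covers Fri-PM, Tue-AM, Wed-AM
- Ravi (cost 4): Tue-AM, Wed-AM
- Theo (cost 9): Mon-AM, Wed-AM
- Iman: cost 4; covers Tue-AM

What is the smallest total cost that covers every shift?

16

The greedy cost-per-new-shift heuristic would pick Ravi, Sana, and Theo for 20, but a cheaper cover exists.
Choose Sana and Theo: together they cover Mon-AM, Fri-PM, Tue-AM, Wed-AM — every shift.
Total cost: 7 + 9 = 16.
No cover costs less than 16.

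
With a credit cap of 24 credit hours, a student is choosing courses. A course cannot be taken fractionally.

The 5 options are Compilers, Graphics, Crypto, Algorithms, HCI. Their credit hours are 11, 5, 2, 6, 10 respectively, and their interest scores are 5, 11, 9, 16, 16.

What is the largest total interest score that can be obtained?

52

Take Graphics, Crypto, Algorithms, and HCI: credit hours 5 + 2 + 6 + 10 = 23 ≤ 24, interest score 11 + 9 + 16 + 16 = 52.
No other feasible combination does better.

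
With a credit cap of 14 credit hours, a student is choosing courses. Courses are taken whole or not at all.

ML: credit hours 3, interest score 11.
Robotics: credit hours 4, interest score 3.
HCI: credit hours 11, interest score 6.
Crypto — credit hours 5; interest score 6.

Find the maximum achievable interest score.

20

Take ML, Robotics, and Crypto: credit hours 3 + 4 + 5 = 12 ≤ 14, interest score 11 + 3 + 6 = 20.
No other feasible combination does better.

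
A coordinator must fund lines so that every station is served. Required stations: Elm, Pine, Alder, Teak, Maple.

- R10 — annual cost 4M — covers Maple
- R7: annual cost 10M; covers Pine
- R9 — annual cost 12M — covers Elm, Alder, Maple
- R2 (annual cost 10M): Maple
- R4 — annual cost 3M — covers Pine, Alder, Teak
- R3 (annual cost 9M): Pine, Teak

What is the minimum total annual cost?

This is an integer covering problem.
Choose R9 and R4: together they cover Elm, Pine, Alder, Teak, Maple — every station.
Total annual cost: 12 + 3 = 15.

15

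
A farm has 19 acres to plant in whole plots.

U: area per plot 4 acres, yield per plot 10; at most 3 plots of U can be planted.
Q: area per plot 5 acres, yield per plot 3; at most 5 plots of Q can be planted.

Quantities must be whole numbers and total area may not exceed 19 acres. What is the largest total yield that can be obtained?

33

3×U: area 12 ≤ 19, yield 3·10 = 30.
3×U and 1×Q: area 17 ≤ 19, yield 3·10 + 1·3 = 33.
Best is 33.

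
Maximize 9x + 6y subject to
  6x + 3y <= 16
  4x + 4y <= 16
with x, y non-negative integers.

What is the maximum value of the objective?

27

Relaxing integrality, the LP optimum is 28.00 at (x,y) = (1.33, 2.67), which is not an integer point.
(x,y)=(1,3): 6·1+3·3=15≤16, 4·1+4·3=16≤16, objective 27.
(x,y)=(0,4): 6·0+3·4=12≤16, 4·0+4·4=16≤16, objective 24.
The best lattice point is (1,3), giving 27.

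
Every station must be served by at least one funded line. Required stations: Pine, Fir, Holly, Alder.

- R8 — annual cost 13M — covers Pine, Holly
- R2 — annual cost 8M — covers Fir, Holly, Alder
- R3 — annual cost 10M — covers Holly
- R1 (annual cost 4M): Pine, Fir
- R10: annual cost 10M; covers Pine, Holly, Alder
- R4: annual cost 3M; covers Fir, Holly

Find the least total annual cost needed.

12

Choose R2 and R1: together they cover Pine, Fir, Holly, Alder — every station.
Total annual cost: 8 + 4 = 12.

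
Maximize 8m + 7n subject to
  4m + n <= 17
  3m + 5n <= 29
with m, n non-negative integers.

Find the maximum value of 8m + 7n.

52

Relaxing integrality, the LP optimum is 53.12 at (m,n) = (3.29, 3.82), which is not an integer point.
(m,n)=(3,4): 4·3+1·4=16≤17, 3·3+5·4=29≤29, objective 52.
(m,n)=(3,3): 4·3+1·3=15≤17, 3·3+5·3=24≤29, objective 45.
(m,n)=(2,4): 4·2+1·4=12≤17, 3·2+5·4=26≤29, objective 44.
No feasible integer point exceeds 52.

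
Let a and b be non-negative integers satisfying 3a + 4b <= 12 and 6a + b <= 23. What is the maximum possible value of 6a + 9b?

(a,b)=(0,3): 3·0+4·3=12≤12, 6·0+1·3=3≤23, objective 27.
(a,b)=(1,2): 3·1+4·2=11≤12, 6·1+1·2=8≤23, objective 24.
(a,b)=(0,2): 3·0+4·2=8≤12, 6·0+1·2=2≤23, objective 18.
Maximum is 27 at (a,b)=(0,3).

27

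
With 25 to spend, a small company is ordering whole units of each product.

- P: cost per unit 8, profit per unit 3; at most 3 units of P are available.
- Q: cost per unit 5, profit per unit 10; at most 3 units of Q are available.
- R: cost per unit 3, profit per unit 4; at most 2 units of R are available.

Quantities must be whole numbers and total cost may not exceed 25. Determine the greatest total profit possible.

This is a bounded integer knapsack.
Q has the best ratio (10/5); taking only Q gives at most 3×10 = 30 (stopped by the supply cap of 3).
Mixing does better — 3×Q and 2×R: cost 21 ≤ 25, profit 3·10 + 2·4 = 38.

38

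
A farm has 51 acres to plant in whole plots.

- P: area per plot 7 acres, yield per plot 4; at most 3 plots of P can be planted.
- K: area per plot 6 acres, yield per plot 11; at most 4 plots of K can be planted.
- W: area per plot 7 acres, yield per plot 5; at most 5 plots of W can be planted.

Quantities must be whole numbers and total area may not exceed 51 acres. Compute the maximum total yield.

59

Take 4×K and 3×W: area 45 ≤ 51, yield 4·11 + 3·5 = 59.
K has the best ratio (11/6) and is taken to its limit of 4; remaining capacity is filled optimally with the others.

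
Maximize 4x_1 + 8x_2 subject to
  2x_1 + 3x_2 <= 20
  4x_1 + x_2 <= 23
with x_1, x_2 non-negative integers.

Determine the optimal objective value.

Relaxing integrality, the LP optimum is 53.33 at (x_1,x_2) = (0, 6.67), which is not an integer point.
(x_1,x_2)=(1,6): 2·1+3·6=20≤20, 4·1+1·6=10≤23, objective 52.
(x_1,x_2)=(0,6): 2·0+3·6=18≤20, 4·0+1·6=6≤23, objective 48.
No feasible integer point exceeds 52.

52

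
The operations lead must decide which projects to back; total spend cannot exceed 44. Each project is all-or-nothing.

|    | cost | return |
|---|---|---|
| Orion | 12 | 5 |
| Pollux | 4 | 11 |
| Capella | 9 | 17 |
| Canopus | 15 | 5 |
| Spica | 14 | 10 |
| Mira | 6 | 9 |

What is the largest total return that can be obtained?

This is an integer program with binary decision variables.
Pollux + Capella + Spica + Mira: cost 4 + 9 + 14 + 6 = 33 ≤ 44, return 11 + 17 + 10 + 9 = 47.
Pollux + Capella + Canopus + Spica: cost 4 + 9 + 15 + 14 = 42 ≤ 44, return 11 + 17 + 5 + 10 = 43.
Orion + Pollux + Capella + Spica: cost 12 + 4 + 9 + 14 = 39 ≤ 44, return 5 + 11 + 17 + 10 = 43.
Best is Pollux, Capella, Spica, and Mira with total return 47.

47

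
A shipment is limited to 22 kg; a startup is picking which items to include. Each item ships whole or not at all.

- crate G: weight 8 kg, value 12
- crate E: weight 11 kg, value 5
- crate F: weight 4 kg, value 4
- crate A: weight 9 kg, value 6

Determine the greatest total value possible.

This is an integer program with binary decision variables.
crate G + crate F + crate A: weight 8 + 4 + 9 = 21 ≤ 22, value 12 + 4 + 6 = 22.
crate G + crate E: weight 8 + 11 = 19 ≤ 22, value 12 + 5 = 17.
crate G + crate A: weight 8 + 9 = 17 ≤ 22, value 12 + 6 = 18.
Best is crate G, crate F, and crate A with total value 22.

22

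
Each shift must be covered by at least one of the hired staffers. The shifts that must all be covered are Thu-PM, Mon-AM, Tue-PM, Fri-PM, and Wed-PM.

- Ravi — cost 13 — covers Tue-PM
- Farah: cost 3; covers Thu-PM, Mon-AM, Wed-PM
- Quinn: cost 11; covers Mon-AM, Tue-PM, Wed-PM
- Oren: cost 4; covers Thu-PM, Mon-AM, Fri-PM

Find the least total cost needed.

15

Choose Quinn and Oren: together they cover Thu-PM, Mon-AM, Tue-PM, Fri-PM, Wed-PM — every shift.
Total cost: 11 + 4 = 15.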